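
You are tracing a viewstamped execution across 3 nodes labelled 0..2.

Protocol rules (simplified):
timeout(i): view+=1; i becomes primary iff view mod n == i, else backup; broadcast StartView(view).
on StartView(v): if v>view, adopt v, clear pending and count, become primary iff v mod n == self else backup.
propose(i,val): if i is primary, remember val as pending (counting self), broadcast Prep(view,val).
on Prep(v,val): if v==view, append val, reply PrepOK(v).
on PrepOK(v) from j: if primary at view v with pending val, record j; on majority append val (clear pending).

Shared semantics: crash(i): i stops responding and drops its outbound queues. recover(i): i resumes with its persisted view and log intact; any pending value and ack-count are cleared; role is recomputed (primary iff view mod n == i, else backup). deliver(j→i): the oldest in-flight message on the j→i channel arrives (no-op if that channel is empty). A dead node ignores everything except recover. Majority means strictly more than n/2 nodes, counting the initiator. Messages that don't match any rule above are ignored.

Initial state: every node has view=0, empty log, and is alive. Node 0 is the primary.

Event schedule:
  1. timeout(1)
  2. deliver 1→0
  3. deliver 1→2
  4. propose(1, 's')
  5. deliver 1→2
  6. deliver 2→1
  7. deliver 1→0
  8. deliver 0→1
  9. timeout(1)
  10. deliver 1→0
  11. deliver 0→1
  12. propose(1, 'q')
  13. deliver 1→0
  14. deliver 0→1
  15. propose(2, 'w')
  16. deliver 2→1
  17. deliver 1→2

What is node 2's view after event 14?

1

[1] timeout(1) → N1(prim v1 [-])
[2] deliver 1→0 → N0(back v1 [-])
[3] deliver 1→2 → N2(back v1 [-])
[4] propose(1,'s') → ∅
[5] deliver 1→2 → N2(back v1 [s])
[6] deliver 2→1 → N1(prim v1 [s])
[7] deliver 1→0 → N0(back v1 [s])
[8] deliver 0→1 → ∅
[9] timeout(1) → N1(back v2 [s])
[10] deliver 1→0 → N0(back v2 [s])
[11] deliver 0→1 → ∅
[12] propose(1,'q') → ∅
[13] deliver 1→0 → ∅
[14] deliver 0→1 → ∅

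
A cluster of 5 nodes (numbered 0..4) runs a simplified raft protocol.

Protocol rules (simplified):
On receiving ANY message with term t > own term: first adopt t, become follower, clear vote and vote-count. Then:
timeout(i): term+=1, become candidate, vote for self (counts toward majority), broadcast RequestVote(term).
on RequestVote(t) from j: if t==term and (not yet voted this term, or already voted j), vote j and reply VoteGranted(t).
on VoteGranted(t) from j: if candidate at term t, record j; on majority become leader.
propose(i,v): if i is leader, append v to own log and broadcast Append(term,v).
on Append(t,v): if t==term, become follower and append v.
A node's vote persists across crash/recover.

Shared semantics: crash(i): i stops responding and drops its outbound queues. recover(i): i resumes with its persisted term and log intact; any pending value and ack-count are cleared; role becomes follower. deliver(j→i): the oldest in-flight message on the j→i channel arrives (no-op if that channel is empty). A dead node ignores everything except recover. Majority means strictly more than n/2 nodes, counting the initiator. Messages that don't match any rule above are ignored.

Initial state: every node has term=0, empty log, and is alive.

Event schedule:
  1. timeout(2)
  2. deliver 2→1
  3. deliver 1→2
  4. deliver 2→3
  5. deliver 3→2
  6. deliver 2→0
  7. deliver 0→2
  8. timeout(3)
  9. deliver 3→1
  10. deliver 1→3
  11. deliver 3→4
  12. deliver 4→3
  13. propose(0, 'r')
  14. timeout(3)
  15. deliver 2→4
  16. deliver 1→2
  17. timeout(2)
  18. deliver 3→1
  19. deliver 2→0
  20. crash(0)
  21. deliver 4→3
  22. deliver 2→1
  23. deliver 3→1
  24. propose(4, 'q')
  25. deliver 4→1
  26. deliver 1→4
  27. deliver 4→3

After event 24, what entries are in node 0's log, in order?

after 1 — timeout(2): n2:cand/t1/[-]
after 2 — deliver 2→1: n1:foll/t1/[-]
after 3 — deliver 1→2: ·
after 4 — deliver 2→3: n3:foll/t1/[-]
after 5 — deliver 3→2: n2:lead/t1/[-]
after 6 — deliver 2→0: n0:foll/t1/[-]
after 7 — deliver 0→2: ·
after 8 — timeout(3): n3:cand/t2/[-]
after 9 — deliver 3→1: n1:foll/t2/[-]
after 10 — deliver 1→3: ·
after 11 — deliver 3→4: n4:foll/t2/[-]
after 12 — deliver 4→3: n3:lead/t2/[-]
after 13 — propose(0,'r'): ·
after 14 — timeout(3): n3:cand/t3/[-]
after 15 — deliver 2→4: ·
after 16 — deliver 1→2: ·
after 17 — timeout(2): n2:cand/t2/[-]
after 18 — deliver 3→1: n1:foll/t3/[-]
after 19 — deliver 2→0: n0:foll/t2/[-]
after 20 — crash(0): n0:✗foll/t2/[-]
after 21 — deliver 4→3: ·
after 22 — deliver 2→1: ·
after 23 — deliver 3→1: ·
after 24 — propose(4,'q'): ·

empty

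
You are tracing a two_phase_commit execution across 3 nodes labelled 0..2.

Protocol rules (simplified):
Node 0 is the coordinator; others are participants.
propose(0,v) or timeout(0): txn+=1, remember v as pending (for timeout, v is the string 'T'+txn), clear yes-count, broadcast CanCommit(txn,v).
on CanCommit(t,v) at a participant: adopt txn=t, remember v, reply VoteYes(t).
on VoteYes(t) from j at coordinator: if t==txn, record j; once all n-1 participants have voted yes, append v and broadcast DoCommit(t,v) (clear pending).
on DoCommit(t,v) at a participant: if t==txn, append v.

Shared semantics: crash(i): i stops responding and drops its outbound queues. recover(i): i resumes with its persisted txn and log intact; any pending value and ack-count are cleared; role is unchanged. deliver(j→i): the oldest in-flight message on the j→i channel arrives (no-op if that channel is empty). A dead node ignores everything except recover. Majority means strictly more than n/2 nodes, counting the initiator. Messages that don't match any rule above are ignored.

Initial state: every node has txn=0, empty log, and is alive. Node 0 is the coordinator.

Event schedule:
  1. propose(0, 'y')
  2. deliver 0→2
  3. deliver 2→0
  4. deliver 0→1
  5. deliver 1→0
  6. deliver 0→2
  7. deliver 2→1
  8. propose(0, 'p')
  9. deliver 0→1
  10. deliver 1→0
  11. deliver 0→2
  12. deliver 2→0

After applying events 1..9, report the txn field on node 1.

1

1. propose(0,'y'):  <0:coor t1 ->
2. deliver 0→2:  <2:part t1 ->
3. deliver 2→0:  nop
4. deliver 0→1:  <1:part t1 ->
5. deliver 1→0:  <0:coor t1 y>
6. deliver 0→2:  <2:part t1 y>
7. deliver 2→1:  nop
8. propose(0,'p'):  <0:coor t2 y>
9. deliver 0→1:  <1:part t1 y>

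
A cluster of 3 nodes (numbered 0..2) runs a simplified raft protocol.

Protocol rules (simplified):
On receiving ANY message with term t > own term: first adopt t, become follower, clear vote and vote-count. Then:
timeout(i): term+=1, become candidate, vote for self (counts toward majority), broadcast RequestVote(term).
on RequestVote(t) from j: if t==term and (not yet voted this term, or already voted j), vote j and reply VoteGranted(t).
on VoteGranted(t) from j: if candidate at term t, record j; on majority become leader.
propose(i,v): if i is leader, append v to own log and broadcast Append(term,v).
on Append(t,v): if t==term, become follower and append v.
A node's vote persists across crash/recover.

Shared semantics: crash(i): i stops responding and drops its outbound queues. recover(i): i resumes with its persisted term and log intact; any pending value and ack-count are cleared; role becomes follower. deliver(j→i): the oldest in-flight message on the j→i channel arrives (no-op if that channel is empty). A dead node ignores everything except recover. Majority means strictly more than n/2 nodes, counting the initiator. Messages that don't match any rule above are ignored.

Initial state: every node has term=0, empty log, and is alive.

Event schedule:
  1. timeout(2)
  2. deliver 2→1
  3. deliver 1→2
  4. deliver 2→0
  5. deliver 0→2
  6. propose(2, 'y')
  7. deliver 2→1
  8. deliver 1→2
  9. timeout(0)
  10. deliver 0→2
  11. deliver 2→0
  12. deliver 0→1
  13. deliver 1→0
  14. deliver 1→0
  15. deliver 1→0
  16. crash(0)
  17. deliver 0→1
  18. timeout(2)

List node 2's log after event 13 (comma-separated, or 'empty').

y

step 1 timeout(2): 2={cand,t=1,log=-}
step 2 deliver 2→1: 1={foll,t=1,log=-}
step 3 deliver 1→2: 2={lead,t=1,log=-}
step 4 deliver 2→0: 0={foll,t=1,log=-}
step 5 deliver 0→2: —
step 6 propose(2,'y'): 2={lead,t=1,log=y}
step 7 deliver 2→1: 1={foll,t=1,log=y}
step 8 deliver 1→2: —
step 9 timeout(0): 0={cand,t=2,log=-}
step 10 deliver 0→2: 2={foll,t=2,log=y}
step 11 deliver 2→0: —
step 12 deliver 0→1: 1={foll,t=2,log=y}
step 13 deliver 1→0: 0={lead,t=2,log=-}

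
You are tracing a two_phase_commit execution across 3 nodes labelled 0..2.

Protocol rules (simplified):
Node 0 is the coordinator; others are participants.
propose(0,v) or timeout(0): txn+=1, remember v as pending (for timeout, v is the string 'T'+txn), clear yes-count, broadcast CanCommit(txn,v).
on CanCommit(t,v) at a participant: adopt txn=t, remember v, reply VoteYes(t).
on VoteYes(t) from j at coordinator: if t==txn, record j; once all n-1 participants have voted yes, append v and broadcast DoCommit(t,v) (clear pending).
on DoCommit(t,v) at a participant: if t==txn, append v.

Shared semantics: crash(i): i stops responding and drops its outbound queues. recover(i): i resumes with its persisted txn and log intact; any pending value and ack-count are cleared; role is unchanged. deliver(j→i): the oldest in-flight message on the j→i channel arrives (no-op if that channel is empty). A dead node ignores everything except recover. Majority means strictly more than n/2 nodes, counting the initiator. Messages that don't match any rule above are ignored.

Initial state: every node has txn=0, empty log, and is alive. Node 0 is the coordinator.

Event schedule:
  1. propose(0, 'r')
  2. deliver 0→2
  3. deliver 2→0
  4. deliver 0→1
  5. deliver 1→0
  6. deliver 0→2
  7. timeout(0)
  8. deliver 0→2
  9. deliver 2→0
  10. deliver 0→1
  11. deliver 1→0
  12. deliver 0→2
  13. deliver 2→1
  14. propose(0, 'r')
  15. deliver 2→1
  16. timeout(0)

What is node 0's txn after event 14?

after 1 — propose(0,'r'): n0:coor/t1/[-]
after 2 — deliver 0→2: n2:part/t1/[-]
after 3 — deliver 2→0: ·
after 4 — deliver 0→1: n1:part/t1/[-]
after 5 — deliver 1→0: n0:coor/t1/[r]
after 6 — deliver 0→2: n2:part/t1/[r]
after 7 — timeout(0): n0:coor/t2/[r]
after 8 — deliver 0→2: n2:part/t2/[r]
after 9 — deliver 2→0: ·
after 10 — deliver 0→1: n1:part/t1/[r]
after 11 — deliver 1→0: ·
after 12 — deliver 0→2: ·
after 13 — deliver 2→1: ·
after 14 — propose(0,'r'): n0:coor/t3/[r]

3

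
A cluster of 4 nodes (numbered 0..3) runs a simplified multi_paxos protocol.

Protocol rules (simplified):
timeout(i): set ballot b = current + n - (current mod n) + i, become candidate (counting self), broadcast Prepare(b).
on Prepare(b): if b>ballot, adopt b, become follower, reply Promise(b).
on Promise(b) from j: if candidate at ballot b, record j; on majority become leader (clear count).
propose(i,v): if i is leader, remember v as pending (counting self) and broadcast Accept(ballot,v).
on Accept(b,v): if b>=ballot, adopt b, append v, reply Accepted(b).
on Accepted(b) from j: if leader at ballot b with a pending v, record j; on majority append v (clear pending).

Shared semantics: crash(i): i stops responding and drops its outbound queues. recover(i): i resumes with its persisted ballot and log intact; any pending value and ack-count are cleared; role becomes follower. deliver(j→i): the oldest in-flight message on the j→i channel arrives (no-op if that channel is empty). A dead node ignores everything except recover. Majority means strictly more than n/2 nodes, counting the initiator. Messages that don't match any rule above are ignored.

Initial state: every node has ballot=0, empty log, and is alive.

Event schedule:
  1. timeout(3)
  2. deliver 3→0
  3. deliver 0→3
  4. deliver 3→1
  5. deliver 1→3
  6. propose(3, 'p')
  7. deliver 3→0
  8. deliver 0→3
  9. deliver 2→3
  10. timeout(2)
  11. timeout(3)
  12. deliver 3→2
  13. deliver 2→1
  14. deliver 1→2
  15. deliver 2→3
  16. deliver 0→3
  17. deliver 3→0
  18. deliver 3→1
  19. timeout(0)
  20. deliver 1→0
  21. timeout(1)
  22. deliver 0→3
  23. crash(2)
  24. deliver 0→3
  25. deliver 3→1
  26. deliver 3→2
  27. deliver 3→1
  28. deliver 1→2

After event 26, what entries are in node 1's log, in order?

p

1. timeout(3):  <3:cand b7 ->
2. deliver 3→0:  <0:foll b7 ->
3. deliver 0→3:  nop
4. deliver 3→1:  <1:foll b7 ->
5. deliver 1→3:  <3:lead b7 ->
6. propose(3,'p'):  nop
7. deliver 3→0:  <0:foll b7 p>
8. deliver 0→3:  nop
9. deliver 2→3:  nop
10. timeout(2):  <2:cand b6 ->
11. timeout(3):  <3:cand b11 ->
12. deliver 3→2:  <2:foll b7 ->
13. deliver 2→1:  nop
14. deliver 1→2:  nop
15. deliver 2→3:  nop
16. deliver 0→3:  nop
17. deliver 3→0:  <0:foll b11 p>
18. deliver 3→1:  <1:foll b7 p>
19. timeout(0):  <0:cand b12 p>
20. deliver 1→0:  nop
21. timeout(1):  <1:cand b9 p>
22. deliver 0→3:  nop
23. crash(2):  <2:✗foll b7 ->
24. deliver 0→3:  <3:foll b12 ->
25. deliver 3→1:  <1:foll b11 p>
26. deliver 3→2:  nop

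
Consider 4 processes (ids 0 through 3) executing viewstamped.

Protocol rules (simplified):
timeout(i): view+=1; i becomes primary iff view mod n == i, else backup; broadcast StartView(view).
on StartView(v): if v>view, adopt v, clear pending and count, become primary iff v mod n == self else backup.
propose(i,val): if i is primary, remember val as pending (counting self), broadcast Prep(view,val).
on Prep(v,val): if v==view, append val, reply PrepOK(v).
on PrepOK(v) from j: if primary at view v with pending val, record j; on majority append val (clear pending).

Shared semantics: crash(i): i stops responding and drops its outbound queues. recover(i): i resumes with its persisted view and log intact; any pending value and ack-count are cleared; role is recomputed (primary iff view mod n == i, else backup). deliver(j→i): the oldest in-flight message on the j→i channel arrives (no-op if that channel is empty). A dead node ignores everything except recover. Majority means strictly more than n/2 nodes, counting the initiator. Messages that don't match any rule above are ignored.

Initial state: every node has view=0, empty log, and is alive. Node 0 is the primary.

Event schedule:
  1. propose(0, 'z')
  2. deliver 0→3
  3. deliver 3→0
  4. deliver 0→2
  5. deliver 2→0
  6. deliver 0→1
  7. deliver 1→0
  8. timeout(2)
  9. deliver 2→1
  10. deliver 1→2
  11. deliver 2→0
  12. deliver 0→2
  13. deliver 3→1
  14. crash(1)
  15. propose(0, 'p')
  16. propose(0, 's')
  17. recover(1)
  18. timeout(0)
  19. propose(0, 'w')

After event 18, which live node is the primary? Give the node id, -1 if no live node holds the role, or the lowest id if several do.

after 1 — propose(0,'z'): ·
after 2 — deliver 0→3: n3:back/v0/[z]
after 3 — deliver 3→0: ·
after 4 — deliver 0→2: n2:back/v0/[z]
after 5 — deliver 2→0: n0:prim/v0/[z]
after 6 — deliver 0→1: n1:back/v0/[z]
after 7 — deliver 1→0: ·
after 8 — timeout(2): n2:back/v1/[z]
after 9 — deliver 2→1: n1:prim/v1/[z]
after 10 — deliver 1→2: ·
after 11 — deliver 2→0: n0:back/v1/[z]
after 12 — deliver 0→2: ·
after 13 — deliver 3→1: ·
after 14 — crash(1): n1:✗prim/v1/[z]
after 15 — propose(0,'p'): ·
after 16 — propose(0,'s'): ·
after 17 — recover(1): n1:prim/v1/[z]
after 18 — timeout(0): n0:back/v2/[z]

1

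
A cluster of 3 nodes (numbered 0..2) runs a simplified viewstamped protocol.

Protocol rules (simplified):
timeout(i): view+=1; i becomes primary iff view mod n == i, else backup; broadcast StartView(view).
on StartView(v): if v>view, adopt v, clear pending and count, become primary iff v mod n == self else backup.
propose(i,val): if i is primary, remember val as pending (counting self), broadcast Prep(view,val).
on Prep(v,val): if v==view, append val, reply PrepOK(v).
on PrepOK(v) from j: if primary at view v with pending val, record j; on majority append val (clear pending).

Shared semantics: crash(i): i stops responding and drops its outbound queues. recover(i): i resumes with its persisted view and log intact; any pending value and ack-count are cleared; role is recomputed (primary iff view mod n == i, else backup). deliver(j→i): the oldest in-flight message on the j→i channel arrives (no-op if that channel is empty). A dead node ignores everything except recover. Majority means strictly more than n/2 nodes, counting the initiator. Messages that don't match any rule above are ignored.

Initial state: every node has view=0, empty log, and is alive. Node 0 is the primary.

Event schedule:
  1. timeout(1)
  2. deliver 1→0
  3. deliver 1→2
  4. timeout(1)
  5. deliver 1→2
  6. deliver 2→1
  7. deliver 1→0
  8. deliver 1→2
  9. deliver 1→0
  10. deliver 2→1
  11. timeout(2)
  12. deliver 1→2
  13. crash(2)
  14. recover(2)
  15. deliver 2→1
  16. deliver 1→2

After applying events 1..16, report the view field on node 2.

after 1 — timeout(1): n1:prim/v1/[-]
after 2 — deliver 1→0: n0:back/v1/[-]
after 3 — deliver 1→2: n2:back/v1/[-]
after 4 — timeout(1): n1:back/v2/[-]
after 5 — deliver 1→2: n2:prim/v2/[-]
after 6 — deliver 2→1: ·
after 7 — deliver 1→0: n0:back/v2/[-]
after 8 — deliver 1→2: ·
after 9 — deliver 1→0: ·
after 10 — deliver 2→1: ·
after 11 — timeout(2): n2:back/v3/[-]
after 12 — deliver 1→2: ·
after 13 — crash(2): n2:✗back/v3/[-]
after 14 — recover(2): n2:back/v3/[-]
after 15 — deliver 2→1: ·
after 16 — deliver 1→2: ·

3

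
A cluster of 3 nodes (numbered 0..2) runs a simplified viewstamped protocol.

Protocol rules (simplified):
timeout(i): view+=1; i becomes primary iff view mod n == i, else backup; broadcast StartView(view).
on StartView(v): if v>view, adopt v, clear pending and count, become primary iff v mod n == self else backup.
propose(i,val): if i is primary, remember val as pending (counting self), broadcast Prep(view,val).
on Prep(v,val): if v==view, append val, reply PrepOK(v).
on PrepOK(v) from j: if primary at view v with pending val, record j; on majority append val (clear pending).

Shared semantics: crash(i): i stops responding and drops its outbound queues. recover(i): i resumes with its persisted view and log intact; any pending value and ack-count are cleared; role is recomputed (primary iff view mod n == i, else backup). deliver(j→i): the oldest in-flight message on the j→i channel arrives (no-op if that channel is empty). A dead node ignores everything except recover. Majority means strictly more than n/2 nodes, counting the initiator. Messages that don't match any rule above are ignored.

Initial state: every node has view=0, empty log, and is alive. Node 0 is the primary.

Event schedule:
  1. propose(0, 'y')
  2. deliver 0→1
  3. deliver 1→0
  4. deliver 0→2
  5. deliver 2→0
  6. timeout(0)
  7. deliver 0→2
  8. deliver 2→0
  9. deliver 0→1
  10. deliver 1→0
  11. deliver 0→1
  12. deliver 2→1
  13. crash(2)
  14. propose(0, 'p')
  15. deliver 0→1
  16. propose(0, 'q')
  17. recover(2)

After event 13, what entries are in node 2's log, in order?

y

1. propose(0,'y'):  nop
2. deliver 0→1:  <1:back v0 y>
3. deliver 1→0:  <0:prim v0 y>
4. deliver 0→2:  <2:back v0 y>
5. deliver 2→0:  nop
6. timeout(0):  <0:back v1 y>
7. deliver 0→2:  <2:back v1 y>
8. deliver 2→0:  nop
9. deliver 0→1:  <1:prim v1 y>
10. deliver 1→0:  nop
11. deliver 0→1:  nop
12. deliver 2→1:  nop
13. crash(2):  <2:✗back v1 y>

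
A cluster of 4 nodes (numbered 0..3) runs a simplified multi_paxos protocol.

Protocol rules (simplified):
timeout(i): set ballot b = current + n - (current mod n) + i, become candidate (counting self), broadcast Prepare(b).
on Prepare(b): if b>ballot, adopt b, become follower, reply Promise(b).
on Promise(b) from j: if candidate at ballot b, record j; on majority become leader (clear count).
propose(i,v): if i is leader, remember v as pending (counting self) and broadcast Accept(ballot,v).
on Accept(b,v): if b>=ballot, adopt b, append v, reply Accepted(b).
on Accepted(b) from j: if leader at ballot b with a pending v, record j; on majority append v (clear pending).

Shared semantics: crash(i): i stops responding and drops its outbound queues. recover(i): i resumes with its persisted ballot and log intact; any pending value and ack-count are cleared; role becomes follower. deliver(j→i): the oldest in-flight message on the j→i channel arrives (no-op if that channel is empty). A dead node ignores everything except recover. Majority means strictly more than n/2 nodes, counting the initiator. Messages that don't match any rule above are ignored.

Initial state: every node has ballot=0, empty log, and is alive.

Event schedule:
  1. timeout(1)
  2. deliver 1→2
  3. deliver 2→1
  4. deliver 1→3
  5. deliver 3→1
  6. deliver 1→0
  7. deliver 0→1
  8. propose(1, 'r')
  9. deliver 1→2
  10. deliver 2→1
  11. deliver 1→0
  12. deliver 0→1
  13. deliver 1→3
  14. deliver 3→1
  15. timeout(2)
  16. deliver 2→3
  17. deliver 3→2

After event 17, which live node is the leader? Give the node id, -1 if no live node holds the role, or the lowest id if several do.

e1 timeout(1): 1[cand,b=5,-]
e2 deliver 1→2: 2[foll,b=5,-]
e3 deliver 2→1: ·
e4 deliver 1→3: 3[foll,b=5,-]
e5 deliver 3→1: 1[lead,b=5,-]
e6 deliver 1→0: 0[foll,b=5,-]
e7 deliver 0→1: ·
e8 propose(1,'r'): ·
e9 deliver 1→2: 2[foll,b=5,r]
e10 deliver 2→1: ·
e11 deliver 1→0: 0[foll,b=5,r]
e12 deliver 0→1: 1[lead,b=5,r]
e13 deliver 1→3: 3[foll,b=5,r]
e14 deliver 3→1: ·
e15 timeout(2): 2[cand,b=10,r]
e16 deliver 2→3: 3[foll,b=10,r]
e17 deliver 3→2: ·

1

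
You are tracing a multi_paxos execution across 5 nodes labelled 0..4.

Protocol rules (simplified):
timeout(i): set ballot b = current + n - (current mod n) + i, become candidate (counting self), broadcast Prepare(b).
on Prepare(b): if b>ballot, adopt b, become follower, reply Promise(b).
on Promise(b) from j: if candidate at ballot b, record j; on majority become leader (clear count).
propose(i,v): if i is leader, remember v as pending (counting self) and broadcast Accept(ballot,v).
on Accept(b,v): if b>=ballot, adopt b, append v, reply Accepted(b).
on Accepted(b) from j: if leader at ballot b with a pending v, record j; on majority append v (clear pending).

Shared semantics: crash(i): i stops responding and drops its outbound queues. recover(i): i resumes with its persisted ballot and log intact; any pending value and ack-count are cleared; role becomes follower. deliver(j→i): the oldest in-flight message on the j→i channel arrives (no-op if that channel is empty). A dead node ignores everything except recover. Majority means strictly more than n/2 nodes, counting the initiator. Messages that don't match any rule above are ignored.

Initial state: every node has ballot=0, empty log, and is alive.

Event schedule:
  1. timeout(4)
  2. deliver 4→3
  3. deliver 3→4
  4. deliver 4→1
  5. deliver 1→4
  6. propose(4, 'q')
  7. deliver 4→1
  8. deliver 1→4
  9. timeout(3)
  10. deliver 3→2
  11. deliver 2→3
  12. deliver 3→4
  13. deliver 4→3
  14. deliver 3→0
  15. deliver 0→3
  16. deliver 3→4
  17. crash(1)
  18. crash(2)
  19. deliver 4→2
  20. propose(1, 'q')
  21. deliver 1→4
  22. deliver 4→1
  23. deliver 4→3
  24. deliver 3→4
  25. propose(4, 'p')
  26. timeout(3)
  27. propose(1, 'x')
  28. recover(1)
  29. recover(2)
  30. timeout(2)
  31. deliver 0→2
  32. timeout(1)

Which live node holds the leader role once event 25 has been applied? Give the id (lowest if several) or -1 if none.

step 1 timeout(4): 4={cand,b=9,log=-}
step 2 deliver 4→3: 3={foll,b=9,log=-}
step 3 deliver 3→4: —
step 4 deliver 4→1: 1={foll,b=9,log=-}
step 5 deliver 1→4: 4={lead,b=9,log=-}
step 6 propose(4,'q'): —
step 7 deliver 4→1: 1={foll,b=9,log=q}
step 8 deliver 1→4: —
step 9 timeout(3): 3={cand,b=13,log=-}
step 10 deliver 3→2: 2={foll,b=13,log=-}
step 11 deliver 2→3: —
step 12 deliver 3→4: 4={foll,b=13,log=-}
step 13 deliver 4→3: —
step 14 deliver 3→0: 0={foll,b=13,log=-}
step 15 deliver 0→3: 3={lead,b=13,log=-}
step 16 deliver 3→4: —
step 17 crash(1): 1={✗foll,b=9,log=q}
step 18 crash(2): 2={✗foll,b=13,log=-}
step 19 deliver 4→2: —
step 20 propose(1,'q'): —
step 21 deliver 1→4: —
step 22 deliver 4→1: —
step 23 deliver 4→3: —
step 24 deliver 3→4: —
step 25 propose(4,'p'): —

3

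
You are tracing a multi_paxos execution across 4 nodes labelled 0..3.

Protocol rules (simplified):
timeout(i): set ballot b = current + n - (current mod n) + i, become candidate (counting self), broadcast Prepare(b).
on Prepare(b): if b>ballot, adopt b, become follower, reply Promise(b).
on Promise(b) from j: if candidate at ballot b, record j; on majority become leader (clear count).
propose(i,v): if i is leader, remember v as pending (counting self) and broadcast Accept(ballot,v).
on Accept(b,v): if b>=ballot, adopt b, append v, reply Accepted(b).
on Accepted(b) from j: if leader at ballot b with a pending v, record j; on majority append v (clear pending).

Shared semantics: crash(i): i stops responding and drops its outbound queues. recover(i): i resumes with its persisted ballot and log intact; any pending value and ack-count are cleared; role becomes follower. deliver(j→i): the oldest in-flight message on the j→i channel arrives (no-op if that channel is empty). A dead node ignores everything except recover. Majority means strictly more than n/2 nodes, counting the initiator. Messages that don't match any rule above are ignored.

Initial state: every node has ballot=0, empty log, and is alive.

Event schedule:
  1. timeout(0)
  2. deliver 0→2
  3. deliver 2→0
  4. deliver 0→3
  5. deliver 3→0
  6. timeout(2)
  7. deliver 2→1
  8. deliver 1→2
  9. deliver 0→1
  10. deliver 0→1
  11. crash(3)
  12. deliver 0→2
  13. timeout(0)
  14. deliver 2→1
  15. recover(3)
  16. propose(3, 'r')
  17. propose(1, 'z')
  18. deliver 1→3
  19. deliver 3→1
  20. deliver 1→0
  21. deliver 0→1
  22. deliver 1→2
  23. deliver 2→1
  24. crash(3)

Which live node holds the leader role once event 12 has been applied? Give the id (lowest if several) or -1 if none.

0

1. timeout(0):  <0:cand b4 ->
2. deliver 0→2:  <2:foll b4 ->
3. deliver 2→0:  nop
4. deliver 0→3:  <3:foll b4 ->
5. deliver 3→0:  <0:lead b4 ->
6. timeout(2):  <2:cand b10 ->
7. deliver 2→1:  <1:foll b10 ->
8. deliver 1→2:  nop
9. deliver 0→1:  nop
10. deliver 0→1:  nop
11. crash(3):  <3:✗foll b4 ->
12. deliver 0→2:  nop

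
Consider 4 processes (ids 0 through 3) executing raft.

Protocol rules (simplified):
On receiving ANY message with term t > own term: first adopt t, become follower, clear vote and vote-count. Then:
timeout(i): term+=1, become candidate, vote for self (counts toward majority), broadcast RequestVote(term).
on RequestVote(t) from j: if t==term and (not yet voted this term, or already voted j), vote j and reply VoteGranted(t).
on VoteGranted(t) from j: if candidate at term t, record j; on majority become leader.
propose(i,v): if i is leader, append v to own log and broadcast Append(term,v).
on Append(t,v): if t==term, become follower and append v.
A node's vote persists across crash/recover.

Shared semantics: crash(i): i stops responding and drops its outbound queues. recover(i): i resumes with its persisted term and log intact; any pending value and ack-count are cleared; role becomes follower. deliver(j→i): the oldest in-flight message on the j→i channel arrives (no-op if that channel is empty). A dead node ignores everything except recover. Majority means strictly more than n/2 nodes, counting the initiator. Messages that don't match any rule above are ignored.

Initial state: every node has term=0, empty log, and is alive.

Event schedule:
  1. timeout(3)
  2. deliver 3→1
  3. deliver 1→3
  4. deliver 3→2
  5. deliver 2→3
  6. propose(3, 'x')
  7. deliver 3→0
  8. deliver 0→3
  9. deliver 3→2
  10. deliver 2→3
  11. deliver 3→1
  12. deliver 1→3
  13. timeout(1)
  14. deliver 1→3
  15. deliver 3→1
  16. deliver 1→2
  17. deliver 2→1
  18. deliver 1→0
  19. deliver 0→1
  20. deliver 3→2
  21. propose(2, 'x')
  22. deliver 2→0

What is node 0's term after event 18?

[1] timeout(3) → N3(cand t1 [-])
[2] deliver 3→1 → N1(foll t1 [-])
[3] deliver 1→3 → ∅
[4] deliver 3→2 → N2(foll t1 [-])
[5] deliver 2→3 → N3(lead t1 [-])
[6] propose(3,'x') → N3(lead t1 [x])
[7] deliver 3→0 → N0(foll t1 [-])
[8] deliver 0→3 → ∅
[9] deliver 3→2 → N2(foll t1 [x])
[10] deliver 2→3 → ∅
[11] deliver 3→1 → N1(foll t1 [x])
[12] deliver 1→3 → ∅
[13] timeout(1) → N1(cand t2 [x])
[14] deliver 1→3 → N3(foll t2 [x])
[15] deliver 3→1 → ∅
[16] deliver 1→2 → N2(foll t2 [x])
[17] deliver 2→1 → N1(lead t2 [x])
[18] deliver 1→0 → N0(foll t2 [-])

2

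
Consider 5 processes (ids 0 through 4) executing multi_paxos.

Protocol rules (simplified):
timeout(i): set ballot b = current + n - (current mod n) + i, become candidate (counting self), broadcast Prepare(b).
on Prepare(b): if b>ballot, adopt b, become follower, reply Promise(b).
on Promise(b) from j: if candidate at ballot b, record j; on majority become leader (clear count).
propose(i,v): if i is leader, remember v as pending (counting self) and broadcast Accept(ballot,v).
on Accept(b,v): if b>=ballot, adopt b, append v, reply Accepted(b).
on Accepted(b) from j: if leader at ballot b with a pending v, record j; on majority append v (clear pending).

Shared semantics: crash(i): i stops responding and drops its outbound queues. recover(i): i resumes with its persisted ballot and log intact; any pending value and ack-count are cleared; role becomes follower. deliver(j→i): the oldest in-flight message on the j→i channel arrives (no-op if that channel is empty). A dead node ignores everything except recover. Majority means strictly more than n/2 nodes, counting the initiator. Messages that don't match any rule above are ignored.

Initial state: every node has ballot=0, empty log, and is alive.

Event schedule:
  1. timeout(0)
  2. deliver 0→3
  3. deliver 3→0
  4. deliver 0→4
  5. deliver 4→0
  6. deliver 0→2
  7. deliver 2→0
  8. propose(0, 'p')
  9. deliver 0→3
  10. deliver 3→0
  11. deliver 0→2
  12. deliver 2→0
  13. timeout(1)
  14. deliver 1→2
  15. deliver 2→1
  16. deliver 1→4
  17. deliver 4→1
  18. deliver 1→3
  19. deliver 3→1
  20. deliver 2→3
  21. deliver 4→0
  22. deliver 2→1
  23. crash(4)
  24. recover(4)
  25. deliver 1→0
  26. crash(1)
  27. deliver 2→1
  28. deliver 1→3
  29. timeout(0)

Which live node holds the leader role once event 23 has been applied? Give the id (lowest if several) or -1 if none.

0

step 1 timeout(0): 0={cand,b=5,log=-}
step 2 deliver 0→3: 3={foll,b=5,log=-}
step 3 deliver 3→0: —
step 4 deliver 0→4: 4={foll,b=5,log=-}
step 5 deliver 4→0: 0={lead,b=5,log=-}
step 6 deliver 0→2: 2={foll,b=5,log=-}
step 7 deliver 2→0: —
step 8 propose(0,'p'): —
step 9 deliver 0→3: 3={foll,b=5,log=p}
step 10 deliver 3→0: —
step 11 deliver 0→2: 2={foll,b=5,log=p}
step 12 deliver 2→0: 0={lead,b=5,log=p}
step 13 timeout(1): 1={cand,b=6,log=-}
step 14 deliver 1→2: 2={foll,b=6,log=p}
step 15 deliver 2→1: —
step 16 deliver 1→4: 4={foll,b=6,log=-}
step 17 deliver 4→1: 1={lead,b=6,log=-}
step 18 deliver 1→3: 3={foll,b=6,log=p}
step 19 deliver 3→1: —
step 20 deliver 2→3: —
step 21 deliver 4→0: —
step 22 deliver 2→1: —
step 23 crash(4): 4={✗foll,b=6,log=-}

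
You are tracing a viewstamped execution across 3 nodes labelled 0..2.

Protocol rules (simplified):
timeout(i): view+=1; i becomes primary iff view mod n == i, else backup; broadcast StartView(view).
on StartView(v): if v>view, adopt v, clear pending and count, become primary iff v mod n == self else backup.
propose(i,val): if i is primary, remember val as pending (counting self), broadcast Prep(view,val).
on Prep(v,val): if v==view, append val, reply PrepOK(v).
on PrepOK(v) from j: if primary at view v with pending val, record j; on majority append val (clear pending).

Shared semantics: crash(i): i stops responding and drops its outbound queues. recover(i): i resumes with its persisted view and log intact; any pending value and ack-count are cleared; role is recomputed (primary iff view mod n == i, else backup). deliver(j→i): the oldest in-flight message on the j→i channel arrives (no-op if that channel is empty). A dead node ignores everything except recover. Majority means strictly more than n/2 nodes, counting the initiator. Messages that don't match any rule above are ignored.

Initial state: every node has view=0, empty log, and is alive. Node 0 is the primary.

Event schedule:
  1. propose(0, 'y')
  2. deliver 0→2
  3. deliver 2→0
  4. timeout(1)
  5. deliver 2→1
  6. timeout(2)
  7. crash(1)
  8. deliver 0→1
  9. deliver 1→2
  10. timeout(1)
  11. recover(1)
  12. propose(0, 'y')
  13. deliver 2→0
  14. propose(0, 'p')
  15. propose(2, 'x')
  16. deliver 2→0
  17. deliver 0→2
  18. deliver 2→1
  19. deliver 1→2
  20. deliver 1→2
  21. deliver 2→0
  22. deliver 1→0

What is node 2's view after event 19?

1

1. propose(0,'y'):  nop
2. deliver 0→2:  <2:back v0 y>
3. deliver 2→0:  <0:prim v0 y>
4. timeout(1):  <1:prim v1 ->
5. deliver 2→1:  nop
6. timeout(2):  <2:back v1 y>
7. crash(1):  <1:✗prim v1 ->
8. deliver 0→1:  nop
9. deliver 1→2:  nop
10. timeout(1):  nop
11. recover(1):  <1:prim v1 ->
12. propose(0,'y'):  nop
13. deliver 2→0:  <0:back v1 y>
14. propose(0,'p'):  nop
15. propose(2,'x'):  nop
16. deliver 2→0:  nop
17. deliver 0→2:  nop
18. deliver 2→1:  nop
19. deliver 1→2:  nop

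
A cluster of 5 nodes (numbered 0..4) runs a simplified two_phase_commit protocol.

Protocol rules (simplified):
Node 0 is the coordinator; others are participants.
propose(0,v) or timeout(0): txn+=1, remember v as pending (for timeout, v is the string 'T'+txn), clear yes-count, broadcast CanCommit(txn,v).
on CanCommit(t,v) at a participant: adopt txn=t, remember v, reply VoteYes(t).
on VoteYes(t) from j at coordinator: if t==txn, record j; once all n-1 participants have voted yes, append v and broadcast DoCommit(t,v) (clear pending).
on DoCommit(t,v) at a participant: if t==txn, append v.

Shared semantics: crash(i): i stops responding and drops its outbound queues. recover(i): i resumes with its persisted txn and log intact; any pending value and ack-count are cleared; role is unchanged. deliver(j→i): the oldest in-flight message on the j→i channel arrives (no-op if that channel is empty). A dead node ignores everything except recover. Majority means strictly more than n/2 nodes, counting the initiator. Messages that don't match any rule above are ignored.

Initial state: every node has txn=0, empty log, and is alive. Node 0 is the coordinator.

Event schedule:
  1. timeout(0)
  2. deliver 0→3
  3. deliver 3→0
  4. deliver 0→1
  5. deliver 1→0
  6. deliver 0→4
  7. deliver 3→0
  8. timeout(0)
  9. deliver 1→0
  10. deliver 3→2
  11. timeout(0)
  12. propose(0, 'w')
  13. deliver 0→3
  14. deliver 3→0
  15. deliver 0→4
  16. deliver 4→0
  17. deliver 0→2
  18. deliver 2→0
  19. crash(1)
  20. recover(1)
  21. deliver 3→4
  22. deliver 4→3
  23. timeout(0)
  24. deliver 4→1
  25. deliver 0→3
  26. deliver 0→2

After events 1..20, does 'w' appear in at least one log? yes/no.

e1 timeout(0): 0[coor,t=1,-]
e2 deliver 0→3: 3[part,t=1,-]
e3 deliver 3→0: ·
e4 deliver 0→1: 1[part,t=1,-]
e5 deliver 1→0: ·
e6 deliver 0→4: 4[part,t=1,-]
e7 deliver 3→0: ·
e8 timeout(0): 0[coor,t=2,-]
e9 deliver 1→0: ·
e10 deliver 3→2: ·
e11 timeout(0): 0[coor,t=3,-]
e12 propose(0,'w'): 0[coor,t=4,-]
e13 deliver 0→3: 3[part,t=2,-]
e14 deliver 3→0: ·
e15 deliver 0→4: 4[part,t=2,-]
e16 deliver 4→0: ·
e17 deliver 0→2: 2[part,t=1,-]
e18 deliver 2→0: ·
e19 crash(1): 1[✗part,t=1,-]
e20 recover(1): 1[part,t=1,-]

no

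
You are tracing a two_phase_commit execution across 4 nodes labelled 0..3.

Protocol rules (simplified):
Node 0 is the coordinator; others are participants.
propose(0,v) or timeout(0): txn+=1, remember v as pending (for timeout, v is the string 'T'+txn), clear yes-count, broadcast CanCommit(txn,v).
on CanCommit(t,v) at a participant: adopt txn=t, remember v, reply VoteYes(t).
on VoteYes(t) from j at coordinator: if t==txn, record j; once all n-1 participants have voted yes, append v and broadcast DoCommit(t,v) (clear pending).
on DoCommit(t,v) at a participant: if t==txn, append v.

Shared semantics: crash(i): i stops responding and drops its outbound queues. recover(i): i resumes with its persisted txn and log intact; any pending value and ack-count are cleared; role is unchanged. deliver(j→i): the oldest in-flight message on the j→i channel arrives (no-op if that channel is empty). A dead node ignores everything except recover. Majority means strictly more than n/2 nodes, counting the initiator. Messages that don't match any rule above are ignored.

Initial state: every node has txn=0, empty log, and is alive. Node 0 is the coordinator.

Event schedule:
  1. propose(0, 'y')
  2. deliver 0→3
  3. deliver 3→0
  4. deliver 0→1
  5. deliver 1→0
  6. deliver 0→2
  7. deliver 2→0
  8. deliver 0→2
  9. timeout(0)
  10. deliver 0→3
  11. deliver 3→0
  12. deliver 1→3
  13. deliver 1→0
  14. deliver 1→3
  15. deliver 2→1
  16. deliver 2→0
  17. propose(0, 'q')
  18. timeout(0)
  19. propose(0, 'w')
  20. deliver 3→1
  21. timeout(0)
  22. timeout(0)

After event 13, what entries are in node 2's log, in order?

[1] propose(0,'y') → N0(coor t1 [-])
[2] deliver 0→3 → N3(part t1 [-])
[3] deliver 3→0 → ∅
[4] deliver 0→1 → N1(part t1 [-])
[5] deliver 1→0 → ∅
[6] deliver 0→2 → N2(part t1 [-])
[7] deliver 2→0 → N0(coor t1 [y])
[8] deliver 0→2 → N2(part t1 [y])
[9] timeout(0) → N0(coor t2 [y])
[10] deliver 0→3 → N3(part t1 [y])
[11] deliver 3→0 → ∅
[12] deliver 1→3 → ∅
[13] deliver 1→0 → ∅

y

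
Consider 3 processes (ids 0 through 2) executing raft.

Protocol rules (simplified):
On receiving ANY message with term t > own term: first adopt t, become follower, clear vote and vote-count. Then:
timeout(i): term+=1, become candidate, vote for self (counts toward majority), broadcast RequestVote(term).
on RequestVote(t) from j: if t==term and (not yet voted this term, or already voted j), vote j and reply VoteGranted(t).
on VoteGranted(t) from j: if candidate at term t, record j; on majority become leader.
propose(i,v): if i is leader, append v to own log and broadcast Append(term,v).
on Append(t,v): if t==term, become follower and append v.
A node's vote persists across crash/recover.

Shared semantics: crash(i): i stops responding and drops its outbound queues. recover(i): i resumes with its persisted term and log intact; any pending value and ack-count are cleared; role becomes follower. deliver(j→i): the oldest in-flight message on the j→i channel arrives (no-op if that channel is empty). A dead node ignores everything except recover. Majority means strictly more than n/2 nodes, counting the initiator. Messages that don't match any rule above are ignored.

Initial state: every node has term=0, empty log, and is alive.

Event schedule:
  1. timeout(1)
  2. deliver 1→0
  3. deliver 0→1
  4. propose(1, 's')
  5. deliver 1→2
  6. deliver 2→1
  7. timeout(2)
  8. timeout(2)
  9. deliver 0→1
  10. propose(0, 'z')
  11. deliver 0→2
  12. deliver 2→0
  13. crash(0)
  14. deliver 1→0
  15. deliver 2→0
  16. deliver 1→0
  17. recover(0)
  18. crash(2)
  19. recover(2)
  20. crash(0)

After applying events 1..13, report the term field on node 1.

[1] timeout(1) → N1(cand t1 [-])
[2] deliver 1→0 → N0(foll t1 [-])
[3] deliver 0→1 → N1(lead t1 [-])
[4] propose(1,'s') → N1(lead t1 [s])
[5] deliver 1→2 → N2(foll t1 [-])
[6] deliver 2→1 → ∅
[7] timeout(2) → N2(cand t2 [-])
[8] timeout(2) → N2(cand t3 [-])
[9] deliver 0→1 → ∅
[10] propose(0,'z') → ∅
[11] deliver 0→2 → ∅
[12] deliver 2→0 → N0(foll t2 [-])
[13] crash(0) → N0(✗foll t2 [-])

1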